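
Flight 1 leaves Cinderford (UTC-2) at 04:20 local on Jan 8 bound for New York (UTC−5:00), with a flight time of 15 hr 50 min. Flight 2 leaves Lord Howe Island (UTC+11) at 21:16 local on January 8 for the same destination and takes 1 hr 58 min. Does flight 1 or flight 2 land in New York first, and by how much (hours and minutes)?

the second, by 9 hours 56 minutes

Flight 1 in UTC: 04:20 + 2:00 = 06:20 on Jan 8.
+15 hours and 50 minutes → arrive 22:10 UTC on Jan 8.
Flight 2 in UTC: 21:16 − 11:00 = 10:16 on Jan 8.
+1 hour and 58 minutes → arrive 12:14 UTC on Jan 8.
Flight 2 lands earlier by 9 hours 56 minutes.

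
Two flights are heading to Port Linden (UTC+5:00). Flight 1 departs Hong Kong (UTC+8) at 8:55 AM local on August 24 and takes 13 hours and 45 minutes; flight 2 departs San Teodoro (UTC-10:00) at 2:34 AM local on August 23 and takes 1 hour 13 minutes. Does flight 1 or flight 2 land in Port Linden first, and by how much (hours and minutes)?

the second, by 24 hours 53 minutes

Flight 1 in UTC: 8:55 AM − 8:00 = 12:55 AM on Aug 24.
+13 hours 45 minutes → arrive 2:40 PM UTC on Aug 24.
Flight 2 in UTC: 2:34 AM + 10:00 = 12:34 PM on Aug 23.
+1 hour and 13 minutes → arrive 1:47 PM UTC on Aug 23.
Flight 2 lands earlier by 24 hours 53 minutes.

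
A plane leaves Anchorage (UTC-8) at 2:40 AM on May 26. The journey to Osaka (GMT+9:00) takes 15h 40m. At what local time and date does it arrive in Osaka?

Osaka is 17:00 ahead of Anchorage.
After 15 hours 40 minutes it is 6:20 PM in Anchorage.
Shift by the zone difference: 6:20 PM + 17:00 = 11:20 AM on May 27 in Osaka.

11:20 AM on May 27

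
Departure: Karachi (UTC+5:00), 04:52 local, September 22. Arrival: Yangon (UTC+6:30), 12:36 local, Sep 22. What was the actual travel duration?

Departure in UTC: 04:52 − 5:00 = 23:52 on Sep 21.
Arrival in UTC: 12:36 − 6:30 = 06:06 on Sep 22.
Elapsed = 06:06 − 23:52 (+1 day) = 6 hours 14 minutes.

6 hours 14 minutes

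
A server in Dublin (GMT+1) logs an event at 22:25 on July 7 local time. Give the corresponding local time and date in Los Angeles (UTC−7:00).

14:25 on Jul 7

In UTC: 22:25 − 1:00 = 21:25 on Jul 7.
Los Angeles is UTC−7:00: 21:25 − 7:00 = 14:25 on Jul 7.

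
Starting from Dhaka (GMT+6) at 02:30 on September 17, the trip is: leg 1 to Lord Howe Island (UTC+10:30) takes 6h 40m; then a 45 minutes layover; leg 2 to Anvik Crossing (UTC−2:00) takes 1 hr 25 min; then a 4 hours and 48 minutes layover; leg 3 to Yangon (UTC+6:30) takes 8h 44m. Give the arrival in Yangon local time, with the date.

Convert departure to UTC: 02:30 − 6:00 = 20:30 UTC on Sep 16.
Add 6 hours and 40 minutes leg 1 → 03:10 UTC (Sep 17).
Add 45 minutes layover in Lord Howe Island → 03:55 UTC.
Add 1 hour 25 minutes leg 2 → 05:20 UTC.
Add 4 hours 48 minutes layover in Anvik Crossing → 10:08 UTC.
Add 8 hours 44 minutes leg 3 → 18:52 UTC.
Yangon is UTC+6:30, so local arrival = 18:52 + 6:30 = 01:22 on Sep 18.

01:22 on September 18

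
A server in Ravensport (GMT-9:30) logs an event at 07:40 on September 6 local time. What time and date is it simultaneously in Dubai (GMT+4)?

Dubai is 13:30 ahead of Ravensport.
Shift by the zone difference: 07:40 + 13:30 = 21:10 on Sep 6 in Dubai.

21:10 on September 6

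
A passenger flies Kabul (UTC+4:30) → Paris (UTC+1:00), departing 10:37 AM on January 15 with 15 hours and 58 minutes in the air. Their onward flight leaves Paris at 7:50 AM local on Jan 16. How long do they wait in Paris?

8 hours 45 minutes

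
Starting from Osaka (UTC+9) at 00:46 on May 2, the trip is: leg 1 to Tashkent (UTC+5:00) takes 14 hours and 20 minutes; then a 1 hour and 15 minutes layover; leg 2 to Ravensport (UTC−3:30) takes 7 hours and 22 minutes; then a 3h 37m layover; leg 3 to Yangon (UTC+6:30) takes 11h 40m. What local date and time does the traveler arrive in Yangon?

12:30 on May 3

Convert departure to UTC: 00:46 − 9:00 = 15:46 UTC on May 1.
Add 14 hours 20 minutes leg 1 → 06:06 UTC (May 2).
Add 1 hour and 15 minutes layover in Tashkent → 07:21 UTC.
Add 7 hours and 22 minutes leg 2 → 14:43 UTC.
Add 3 hours 37 minutes layover in Ravensport → 18:20 UTC.
Add 11 hours 40 minutes leg 3 → 06:00 UTC (May 3).
Yangon is UTC+6:30, so local arrival = 06:00 + 6:30 = 12:30 on May 3.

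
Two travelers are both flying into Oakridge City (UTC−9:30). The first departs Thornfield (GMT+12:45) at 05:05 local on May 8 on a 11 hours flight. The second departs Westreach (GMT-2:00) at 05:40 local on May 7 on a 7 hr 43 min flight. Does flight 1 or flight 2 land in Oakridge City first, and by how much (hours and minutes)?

Flight 1 in UTC: 05:05 − 12:45 = 16:20 on May 7.
+11 hours → arrive 03:20 UTC on May 8.
Flight 2 in UTC: 05:40 + 2:00 = 07:40 on May 7.
+7 hours and 43 minutes → arrive 15:23 UTC on May 7.
Flight 2 lands earlier by 11 hours 57 minutes.

the second, by 11 hours 57 minutes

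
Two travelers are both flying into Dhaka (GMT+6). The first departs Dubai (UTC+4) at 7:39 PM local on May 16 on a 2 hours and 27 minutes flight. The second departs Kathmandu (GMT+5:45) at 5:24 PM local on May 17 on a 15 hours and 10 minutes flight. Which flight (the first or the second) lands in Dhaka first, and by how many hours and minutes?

the first, by 32 hours 43 minutes

Flight 1 in UTC: 7:39 PM − 4:00 = 3:39 PM on May 16.
+2 hours 27 minutes → arrive 6:06 PM UTC on May 16.
Flight 2 in UTC: 5:24 PM − 5:45 = 11:39 AM on May 17.
+15 hours 10 minutes → arrive 2:49 AM UTC on May 18.
Flight 1 lands earlier by 32 hours 43 minutes.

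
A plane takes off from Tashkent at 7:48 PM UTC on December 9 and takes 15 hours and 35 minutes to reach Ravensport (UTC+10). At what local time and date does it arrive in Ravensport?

Departure is given in UTC: 7:48 PM on Dec 9.
Add 15 hours 35 minutes → 11:23 AM UTC (Dec 10).
Ravensport is UTC+10:00: 11:23 AM + 10:00 = 9:23 PM on Dec 10.

9:23 PM on December 10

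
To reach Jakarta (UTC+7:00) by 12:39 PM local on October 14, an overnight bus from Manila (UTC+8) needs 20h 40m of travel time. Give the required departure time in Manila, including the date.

4:59 PM on October 13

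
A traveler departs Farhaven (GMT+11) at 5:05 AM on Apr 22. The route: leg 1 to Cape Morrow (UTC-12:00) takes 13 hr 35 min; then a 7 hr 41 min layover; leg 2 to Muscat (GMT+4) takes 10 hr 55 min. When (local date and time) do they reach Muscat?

Convert departure to UTC: 5:05 AM − 11:00 = 6:05 PM UTC on Apr 21.
Add 13 hours and 35 minutes leg 1 → 7:40 AM UTC (Apr 22).
Add 7 hours 41 minutes layover in Cape Morrow → 3:21 PM UTC.
Add 10 hours 55 minutes leg 2 → 2:16 AM UTC (Apr 23).
Muscat is UTC+4:00, so local arrival = 2:16 AM + 4:00 = 6:16 AM on Apr 23.

6:16 AM on Apr 23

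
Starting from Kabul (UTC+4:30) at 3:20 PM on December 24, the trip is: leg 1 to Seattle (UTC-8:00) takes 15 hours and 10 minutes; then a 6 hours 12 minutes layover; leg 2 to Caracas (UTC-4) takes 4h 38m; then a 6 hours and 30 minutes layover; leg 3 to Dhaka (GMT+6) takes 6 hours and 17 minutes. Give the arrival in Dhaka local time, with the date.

7:37 AM on Dec 26

Convert departure to UTC: 3:20 PM − 4:30 = 10:50 AM UTC on Dec 24.
Add 15 hours 10 minutes leg 1 → 2:00 AM UTC (Dec 25).
Add 6 hours 12 minutes layover in Seattle → 8:12 AM UTC.
Add 4 hours and 38 minutes leg 2 → 12:50 PM UTC.
Add 6 hours and 30 minutes layover in Caracas → 7:20 PM UTC.
Add 6 hours and 17 minutes leg 3 → 1:37 AM UTC (Dec 26).
Dhaka is UTC+6:00, so local arrival = 1:37 AM + 6:00 = 7:37 AM on Dec 26.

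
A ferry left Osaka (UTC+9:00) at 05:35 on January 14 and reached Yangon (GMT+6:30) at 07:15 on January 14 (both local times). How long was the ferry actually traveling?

Departure in UTC: 05:35 − 9:00 = 20:35 on Jan 13.
Arrival in UTC: 07:15 − 6:30 = 00:45 on Jan 14.
Elapsed = 00:45 − 20:35 (+1 day) = 4 hours 10 minutes.

4 hours 10 minutes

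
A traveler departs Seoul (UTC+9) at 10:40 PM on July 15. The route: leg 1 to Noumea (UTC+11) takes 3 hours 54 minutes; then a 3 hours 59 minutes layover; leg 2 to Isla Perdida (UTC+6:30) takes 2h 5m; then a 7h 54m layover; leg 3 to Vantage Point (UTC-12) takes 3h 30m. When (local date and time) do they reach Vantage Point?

Convert departure to UTC: 10:40 PM − 9:00 = 1:40 PM UTC on Jul 15.
Add 3 hours 54 minutes leg 1 → 5:34 PM UTC.
Add 3 hours 59 minutes layover in Noumea → 9:33 PM UTC.
Add 2 hours and 5 minutes leg 2 → 11:38 PM UTC.
Add 7 hours 54 minutes layover in Isla Perdida → 7:32 AM UTC (Jul 16).
Add 3 hours 30 minutes leg 3 → 11:02 AM UTC.
Vantage Point is UTC−12:00, so local arrival = 11:02 AM − 12:00 = 11:02 PM on Jul 15.

11:02 PM on Jul 15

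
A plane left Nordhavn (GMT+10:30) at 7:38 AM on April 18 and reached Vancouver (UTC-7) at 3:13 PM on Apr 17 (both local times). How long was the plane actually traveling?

1 hour 5 minutes

Departure in UTC: 7:38 AM − 10:30 = 9:08 PM on Apr 17.
Arrival in UTC: 3:13 PM + 7:00 = 10:13 PM on Apr 17.
Elapsed = 10:13 PM − 9:08 PM = 1 hour 5 minutes.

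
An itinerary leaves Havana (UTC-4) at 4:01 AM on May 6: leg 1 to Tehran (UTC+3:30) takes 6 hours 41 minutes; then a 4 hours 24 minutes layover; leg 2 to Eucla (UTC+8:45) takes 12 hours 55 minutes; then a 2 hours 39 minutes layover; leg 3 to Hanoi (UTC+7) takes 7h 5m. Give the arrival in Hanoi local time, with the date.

12:45 AM on May 8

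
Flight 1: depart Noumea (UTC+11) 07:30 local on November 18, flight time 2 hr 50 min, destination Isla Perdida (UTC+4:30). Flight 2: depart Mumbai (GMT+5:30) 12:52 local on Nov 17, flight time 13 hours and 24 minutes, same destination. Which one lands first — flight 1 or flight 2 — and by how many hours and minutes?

the second, by 2 hours 34 minutes

Flight 1 in UTC: 07:30 − 11:00 = 20:30 on Nov 17.
+2 hours 50 minutes → arrive 23:20 UTC on Nov 17.
Flight 2 in UTC: 12:52 − 5:30 = 07:22 on Nov 17.
+13 hours and 24 minutes → arrive 20:46 UTC on Nov 17.
Flight 2 lands earlier by 2 hours 34 minutes.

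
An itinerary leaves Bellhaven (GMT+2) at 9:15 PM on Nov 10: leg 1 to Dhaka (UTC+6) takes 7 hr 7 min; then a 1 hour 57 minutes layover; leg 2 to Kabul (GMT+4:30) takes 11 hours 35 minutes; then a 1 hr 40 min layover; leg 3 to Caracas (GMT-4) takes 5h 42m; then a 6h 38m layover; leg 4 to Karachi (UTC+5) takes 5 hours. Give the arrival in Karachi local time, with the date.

3:54 PM on November 12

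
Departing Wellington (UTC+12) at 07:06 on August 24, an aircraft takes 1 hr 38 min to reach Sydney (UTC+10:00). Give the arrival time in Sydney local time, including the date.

06:44 on Aug 24

Convert departure to UTC: 07:06 − 12:00 = 19:06 UTC on Aug 23.
Add 1 hour 38 minutes travel time → 20:44 UTC.
Sydney is UTC+10:00, so local arrival = 20:44 + 10:00 = 06:44 on Aug 24.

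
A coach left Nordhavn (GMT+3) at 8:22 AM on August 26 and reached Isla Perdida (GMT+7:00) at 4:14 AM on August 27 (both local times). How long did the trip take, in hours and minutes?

15 hours 52 minutes

Isla Perdida is 4:00 ahead of Nordhavn.
Clock-face elapsed time (ignoring zones) is 19 hours 52 minutes.
Actual elapsed = 19 hours 52 minutes − 4:00 = 15 hours 52 minutes.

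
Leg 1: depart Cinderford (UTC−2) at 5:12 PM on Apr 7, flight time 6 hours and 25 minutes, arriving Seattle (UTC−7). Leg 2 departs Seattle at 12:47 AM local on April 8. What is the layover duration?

Convert departure to UTC: 5:12 PM + 2:00 = 7:12 PM UTC on Apr 7.
Add 6 hours 25 minutes flight time → 1:37 AM UTC (Apr 8).
Seattle is UTC−7:00, so local arrival = 1:37 AM − 7:00 = 6:37 PM on Apr 7.
Layover = 12:47 AM − 6:37 PM (+1 day) = 6 hours 10 minutes.

6 hours 10 minutes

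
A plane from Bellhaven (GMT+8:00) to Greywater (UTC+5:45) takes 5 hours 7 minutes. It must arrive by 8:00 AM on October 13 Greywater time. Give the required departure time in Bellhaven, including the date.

Target arrival in UTC: 8:00 AM − 5:45 = 2:15 AM on Oct 13.
Subtract 5 hours 7 minutes → departure 9:08 PM UTC on Oct 12.
Bellhaven is UTC+8:00: 9:08 PM + 8:00 = 5:08 AM on Oct 13.

5:08 AM on Oct 13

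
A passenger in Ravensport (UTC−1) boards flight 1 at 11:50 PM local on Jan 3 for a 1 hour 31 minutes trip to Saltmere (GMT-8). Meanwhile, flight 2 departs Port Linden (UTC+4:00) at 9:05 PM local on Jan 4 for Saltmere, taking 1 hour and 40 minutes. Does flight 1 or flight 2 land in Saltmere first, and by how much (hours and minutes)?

the first, by 16 hours 24 minutes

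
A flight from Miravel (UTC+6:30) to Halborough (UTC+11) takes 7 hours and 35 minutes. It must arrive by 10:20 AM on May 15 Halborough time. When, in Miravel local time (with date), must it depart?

Target arrival in UTC: 10:20 AM − 11:00 = 11:20 PM on May 14.
Subtract 7 hours and 35 minutes → departure 3:45 PM UTC on May 14.
Miravel is UTC+6:30: 3:45 PM + 6:30 = 10:15 PM on May 14.

10:15 PM on May 14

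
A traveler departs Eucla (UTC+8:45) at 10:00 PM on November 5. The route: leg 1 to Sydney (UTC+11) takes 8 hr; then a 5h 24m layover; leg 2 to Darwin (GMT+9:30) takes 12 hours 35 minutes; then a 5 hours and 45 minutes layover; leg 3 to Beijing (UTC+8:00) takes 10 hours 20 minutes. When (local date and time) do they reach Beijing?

Convert departure to UTC: 10:00 PM − 8:45 = 1:15 PM UTC on Nov 5.
Add 8 hours leg 1 → 9:15 PM UTC.
Add 5 hours 24 minutes layover in Sydney → 2:39 AM UTC (Nov 6).
Add 12 hours and 35 minutes leg 2 → 3:14 PM UTC.
Add 5 hours 45 minutes layover in Darwin → 8:59 PM UTC.
Add 10 hours and 20 minutes leg 3 → 7:19 AM UTC (Nov 7).
Beijing is UTC+8:00, so local arrival = 7:19 AM + 8:00 = 3:19 PM on Nov 7.

3:19 PM on Nov 7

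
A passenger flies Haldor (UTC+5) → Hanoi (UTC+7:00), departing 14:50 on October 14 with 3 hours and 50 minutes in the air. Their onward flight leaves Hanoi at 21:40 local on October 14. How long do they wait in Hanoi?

Convert departure to UTC: 14:50 − 5:00 = 09:50 UTC on Oct 14.
Add 3 hours and 50 minutes flight time → 13:40 UTC.
Hanoi is UTC+7:00, so local arrival = 13:40 + 7:00 = 20:40 on Oct 14.
Layover = 21:40 − 20:40 = 1 hour.

1 hour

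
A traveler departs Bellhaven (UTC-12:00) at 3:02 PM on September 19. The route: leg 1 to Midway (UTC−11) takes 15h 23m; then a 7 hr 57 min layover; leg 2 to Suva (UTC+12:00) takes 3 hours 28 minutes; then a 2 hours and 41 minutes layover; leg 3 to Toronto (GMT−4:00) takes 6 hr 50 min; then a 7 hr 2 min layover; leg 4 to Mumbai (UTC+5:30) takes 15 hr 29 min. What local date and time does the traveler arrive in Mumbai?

7:22 PM on Sep 22

Convert departure to UTC: 3:02 PM + 12:00 = 3:02 AM UTC on Sep 20.
Add 15 hours and 23 minutes leg 1 → 6:25 PM UTC.
Add 7 hours 57 minutes layover in Midway → 2:22 AM UTC (Sep 21).
Add 3 hours and 28 minutes leg 2 → 5:50 AM UTC.
Add 2 hours and 41 minutes layover in Suva → 8:31 AM UTC.
Add 6 hours 50 minutes leg 3 → 3:21 PM UTC.
Add 7 hours 2 minutes layover in Toronto → 10:23 PM UTC.
Add 15 hours 29 minutes leg 4 → 1:52 PM UTC (Sep 22).
Mumbai is UTC+5:30, so local arrival = 1:52 PM + 5:30 = 7:22 PM on Sep 22.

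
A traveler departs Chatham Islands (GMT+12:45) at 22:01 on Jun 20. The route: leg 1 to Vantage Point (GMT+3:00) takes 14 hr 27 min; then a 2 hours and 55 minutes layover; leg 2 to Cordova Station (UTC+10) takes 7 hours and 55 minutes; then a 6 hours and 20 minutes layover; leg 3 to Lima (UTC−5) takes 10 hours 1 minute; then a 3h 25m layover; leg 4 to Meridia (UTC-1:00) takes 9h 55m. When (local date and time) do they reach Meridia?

15:14 on June 22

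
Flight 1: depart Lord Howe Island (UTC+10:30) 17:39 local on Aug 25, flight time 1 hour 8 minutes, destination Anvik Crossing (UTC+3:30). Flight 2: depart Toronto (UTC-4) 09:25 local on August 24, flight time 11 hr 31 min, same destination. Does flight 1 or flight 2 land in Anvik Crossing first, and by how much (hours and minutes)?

Flight 1 in UTC: 17:39 − 10:30 = 07:09 on Aug 25.
+1 hour and 8 minutes → arrive 08:17 UTC on Aug 25.
Flight 2 in UTC: 09:25 + 4:00 = 13:25 on Aug 24.
+11 hours and 31 minutes → arrive 00:56 UTC on Aug 25.
Flight 2 lands earlier by 7 hours 21 minutes.

the second, by 7 hours 21 minutes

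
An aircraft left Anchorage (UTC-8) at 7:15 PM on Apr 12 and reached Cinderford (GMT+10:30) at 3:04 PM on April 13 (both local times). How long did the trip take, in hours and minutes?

Departure in UTC: 7:15 PM + 8:00 = 3:15 AM on Apr 13.
Arrival in UTC: 3:04 PM − 10:30 = 4:34 AM on Apr 13.
Elapsed = 4:34 AM − 3:15 AM = 1 hour 19 minutes.

1 hour 19 minutes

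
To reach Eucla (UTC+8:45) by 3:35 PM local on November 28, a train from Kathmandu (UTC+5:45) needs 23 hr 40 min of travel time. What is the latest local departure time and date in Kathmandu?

12:55 PM on Nov 27

Target arrival in UTC: 3:35 PM − 8:45 = 6:50 AM on Nov 28.
Subtract 23 hours 40 minutes → departure 7:10 AM UTC on Nov 27.
Kathmandu is UTC+5:45: 7:10 AM + 5:45 = 12:55 PM on Nov 27.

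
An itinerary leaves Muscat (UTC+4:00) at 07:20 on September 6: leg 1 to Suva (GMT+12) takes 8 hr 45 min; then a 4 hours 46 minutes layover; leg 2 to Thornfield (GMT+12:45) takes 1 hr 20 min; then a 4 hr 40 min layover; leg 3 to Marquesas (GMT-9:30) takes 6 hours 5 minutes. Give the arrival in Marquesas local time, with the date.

19:26 on September 6

Convert departure to UTC: 07:20 − 4:00 = 03:20 UTC on Sep 6.
Add 8 hours 45 minutes leg 1 → 12:05 UTC.
Add 4 hours and 46 minutes layover in Suva → 16:51 UTC.
Add 1 hour and 20 minutes leg 2 → 18:11 UTC.
Add 4 hours and 40 minutes layover in Thornfield → 22:51 UTC.
Add 6 hours and 5 minutes leg 3 → 04:56 UTC (Sep 7).
Marquesas is UTC−9:30, so local arrival = 04:56 − 9:30 = 19:26 on Sep 6.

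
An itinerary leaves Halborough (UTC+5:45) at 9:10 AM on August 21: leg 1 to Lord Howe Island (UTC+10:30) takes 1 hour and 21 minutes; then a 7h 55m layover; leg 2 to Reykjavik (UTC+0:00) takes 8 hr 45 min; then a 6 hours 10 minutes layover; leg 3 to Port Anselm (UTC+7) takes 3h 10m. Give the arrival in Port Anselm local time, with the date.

Convert departure to UTC: 9:10 AM − 5:45 = 3:25 AM UTC on Aug 21.
Add 1 hour 21 minutes leg 1 → 4:46 AM UTC.
Add 7 hours and 55 minutes layover in Lord Howe Island → 12:41 PM UTC.
Add 8 hours 45 minutes leg 2 → 9:26 PM UTC.
Add 6 hours and 10 minutes layover in Reykjavik → 3:36 AM UTC (Aug 22).
Add 3 hours 10 minutes leg 3 → 6:46 AM UTC.
Port Anselm is UTC+7:00, so local arrival = 6:46 AM + 7:00 = 1:46 PM on Aug 22.

1:46 PM on August 22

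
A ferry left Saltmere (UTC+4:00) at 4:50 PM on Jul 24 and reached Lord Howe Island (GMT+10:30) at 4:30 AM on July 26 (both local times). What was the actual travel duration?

29 hours 10 minutes

Lord Howe Island is 6:30 ahead of Saltmere.
Clock-face elapsed time (ignoring zones) is 35 hours 40 minutes.
Actual elapsed = 35 hours 40 minutes − 6:30 = 29 hours 10 minutes.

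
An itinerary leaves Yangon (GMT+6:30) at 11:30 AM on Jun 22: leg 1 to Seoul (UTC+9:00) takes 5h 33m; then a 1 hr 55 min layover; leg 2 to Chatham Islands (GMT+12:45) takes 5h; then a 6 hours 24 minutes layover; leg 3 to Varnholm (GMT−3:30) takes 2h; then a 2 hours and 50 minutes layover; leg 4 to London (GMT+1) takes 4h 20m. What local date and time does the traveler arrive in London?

10:02 AM on June 23

Convert departure to UTC: 11:30 AM − 6:30 = 5:00 AM UTC on Jun 22.
Add 5 hours 33 minutes leg 1 → 10:33 AM UTC.
Add 1 hour and 55 minutes layover in Seoul → 12:28 PM UTC.
Add 5 hours leg 2 → 5:28 PM UTC.
Add 6 hours and 24 minutes layover in Chatham Islands → 11:52 PM UTC.
Add 2 hours leg 3 → 1:52 AM UTC (Jun 23).
Add 2 hours 50 minutes layover in Varnholm → 4:42 AM UTC.
Add 4 hours 20 minutes leg 4 → 9:02 AM UTC.
London is UTC+1:00, so local arrival = 9:02 AM + 1:00 = 10:02 AM on Jun 23.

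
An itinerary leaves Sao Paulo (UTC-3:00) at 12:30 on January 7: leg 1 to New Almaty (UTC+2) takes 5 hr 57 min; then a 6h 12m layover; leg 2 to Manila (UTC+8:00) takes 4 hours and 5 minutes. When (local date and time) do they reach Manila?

Convert departure to UTC: 12:30 + 3:00 = 15:30 UTC on Jan 7.
Add 5 hours 57 minutes leg 1 → 21:27 UTC.
Add 6 hours 12 minutes layover in New Almaty → 03:39 UTC (Jan 8).
Add 4 hours 5 minutes leg 2 → 07:44 UTC.
Manila is UTC+8:00, so local arrival = 07:44 + 8:00 = 15:44 on Jan 8.

15:44 on January 8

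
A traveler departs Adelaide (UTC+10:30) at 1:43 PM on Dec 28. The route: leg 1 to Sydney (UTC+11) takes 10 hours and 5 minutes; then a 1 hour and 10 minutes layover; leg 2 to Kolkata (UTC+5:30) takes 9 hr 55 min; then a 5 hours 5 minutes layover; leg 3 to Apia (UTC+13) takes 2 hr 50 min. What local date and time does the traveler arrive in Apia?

Convert departure to UTC: 1:43 PM − 10:30 = 3:13 AM UTC on Dec 28.
Add 10 hours 5 minutes leg 1 → 1:18 PM UTC.
Add 1 hour 10 minutes layover in Sydney → 2:28 PM UTC.
Add 9 hours 55 minutes leg 2 → 12:23 AM UTC (Dec 29).
Add 5 hours and 5 minutes layover in Kolkata → 5:28 AM UTC.
Add 2 hours 50 minutes leg 3 → 8:18 AM UTC.
Apia is UTC+13:00, so local arrival = 8:18 AM + 13:00 = 9:18 PM on Dec 29.

9:18 PM on December 29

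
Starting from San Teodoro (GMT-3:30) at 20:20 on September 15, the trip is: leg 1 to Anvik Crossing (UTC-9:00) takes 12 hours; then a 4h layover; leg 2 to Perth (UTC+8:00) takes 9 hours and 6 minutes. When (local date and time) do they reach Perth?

08:56 on Sep 17

Convert departure to UTC: 20:20 + 3:30 = 23:50 UTC on Sep 15.
Add 12 hours leg 1 → 11:50 UTC (Sep 16).
Add 4 hours layover in Anvik Crossing → 15:50 UTC.
Add 9 hours 6 minutes leg 2 → 00:56 UTC (Sep 17).
Perth is UTC+8:00, so local arrival = 00:56 + 8:00 = 08:56 on Sep 17.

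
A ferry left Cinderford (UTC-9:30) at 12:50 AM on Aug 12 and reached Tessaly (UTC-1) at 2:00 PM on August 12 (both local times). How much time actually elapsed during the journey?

Departure in UTC: 12:50 AM + 9:30 = 10:20 AM on Aug 12.
Arrival in UTC: 2:00 PM + 1:00 = 3:00 PM on Aug 12.
Elapsed = 3:00 PM − 10:20 AM = 4 hours 40 minutes.

4 hours 40 minutes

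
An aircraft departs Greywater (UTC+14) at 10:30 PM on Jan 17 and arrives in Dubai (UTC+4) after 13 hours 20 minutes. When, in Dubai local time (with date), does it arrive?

Convert departure to UTC: 10:30 PM − 14:00 = 8:30 AM UTC on Jan 17.
Add 13 hours and 20 minutes travel time → 9:50 PM UTC.
Dubai is UTC+4:00, so local arrival = 9:50 PM + 4:00 = 1:50 AM on Jan 18.

1:50 AM on January 18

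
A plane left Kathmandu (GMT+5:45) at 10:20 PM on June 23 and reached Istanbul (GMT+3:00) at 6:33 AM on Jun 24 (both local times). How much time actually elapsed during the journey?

10 hours 58 minutes

Departure in UTC: 10:20 PM − 5:45 = 4:35 PM on Jun 23.
Arrival in UTC: 6:33 AM − 3:00 = 3:33 AM on Jun 24.
Elapsed = 3:33 AM − 4:35 PM (+1 day) = 10 hours 58 minutes.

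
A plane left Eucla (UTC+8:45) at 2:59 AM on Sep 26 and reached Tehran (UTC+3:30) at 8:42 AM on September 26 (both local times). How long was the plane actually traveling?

10 hours 58 minutes

Departure in UTC: 2:59 AM − 8:45 = 6:14 PM on Sep 25.
Arrival in UTC: 8:42 AM − 3:30 = 5:12 AM on Sep 26.
Elapsed = 5:12 AM − 6:14 PM (+1 day) = 10 hours 58 minutes.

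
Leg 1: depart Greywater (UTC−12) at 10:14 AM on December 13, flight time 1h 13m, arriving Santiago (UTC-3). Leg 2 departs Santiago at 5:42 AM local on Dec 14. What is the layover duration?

9 hours 15 minutes

Convert departure to UTC: 10:14 AM + 12:00 = 10:14 PM UTC on Dec 13.
Add 1 hour and 13 minutes flight time → 11:27 PM UTC.
Santiago is UTC−3:00, so local arrival = 11:27 PM − 3:00 = 8:27 PM on Dec 13.
Layover = 5:42 AM − 8:27 PM (+1 day) = 9 hours 15 minutes.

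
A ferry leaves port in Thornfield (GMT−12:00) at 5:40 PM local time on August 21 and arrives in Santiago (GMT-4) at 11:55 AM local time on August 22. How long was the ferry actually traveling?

10 hours 15 minutes

Santiago is 8:00 ahead of Thornfield.
Clock-face elapsed time (ignoring zones) is 18 hours 15 minutes.
Actual elapsed = 18 hours 15 minutes − 8:00 = 10 hours 15 minutes.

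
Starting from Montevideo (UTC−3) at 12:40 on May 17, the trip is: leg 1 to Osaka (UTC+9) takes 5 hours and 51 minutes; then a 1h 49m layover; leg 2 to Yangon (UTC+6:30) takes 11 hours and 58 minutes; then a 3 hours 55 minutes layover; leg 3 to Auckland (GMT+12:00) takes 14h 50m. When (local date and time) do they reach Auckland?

18:03 on May 19

Convert departure to UTC: 12:40 + 3:00 = 15:40 UTC on May 17.
Add 5 hours 51 minutes leg 1 → 21:31 UTC.
Add 1 hour 49 minutes layover in Osaka → 23:20 UTC.
Add 11 hours and 58 minutes leg 2 → 11:18 UTC (May 18).
Add 3 hours 55 minutes layover in Yangon → 15:13 UTC.
Add 14 hours 50 minutes leg 3 → 06:03 UTC (May 19).
Auckland is UTC+12:00, so local arrival = 06:03 + 12:00 = 18:03 on May 19.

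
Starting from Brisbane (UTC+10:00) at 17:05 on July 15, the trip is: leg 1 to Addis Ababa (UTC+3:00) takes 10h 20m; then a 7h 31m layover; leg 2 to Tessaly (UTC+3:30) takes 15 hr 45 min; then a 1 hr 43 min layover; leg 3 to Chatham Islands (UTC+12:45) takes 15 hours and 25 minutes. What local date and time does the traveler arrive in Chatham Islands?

Convert departure to UTC: 17:05 − 10:00 = 07:05 UTC on Jul 15.
Add 10 hours 20 minutes leg 1 → 17:25 UTC.
Add 7 hours 31 minutes layover in Addis Ababa → 00:56 UTC (Jul 16).
Add 15 hours 45 minutes leg 2 → 16:41 UTC.
Add 1 hour and 43 minutes layover in Tessaly → 18:24 UTC.
Add 15 hours 25 minutes leg 3 → 09:49 UTC (Jul 17).
Chatham Islands is UTC+12:45, so local arrival = 09:49 + 12:45 = 22:34 on Jul 17.

22:34 on July 17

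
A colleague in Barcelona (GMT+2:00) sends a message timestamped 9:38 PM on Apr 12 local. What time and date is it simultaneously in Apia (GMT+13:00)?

8:38 AM on Apr 13

Apia is 11:00 ahead of Barcelona.
Shift by the zone difference: 9:38 PM + 11:00 = 8:38 AM on Apr 13 in Apia.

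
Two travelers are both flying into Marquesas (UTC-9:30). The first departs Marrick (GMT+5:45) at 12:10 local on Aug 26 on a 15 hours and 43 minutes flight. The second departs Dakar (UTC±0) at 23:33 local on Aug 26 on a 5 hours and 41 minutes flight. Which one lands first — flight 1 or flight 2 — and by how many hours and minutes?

the first, by 7 hours 6 minutes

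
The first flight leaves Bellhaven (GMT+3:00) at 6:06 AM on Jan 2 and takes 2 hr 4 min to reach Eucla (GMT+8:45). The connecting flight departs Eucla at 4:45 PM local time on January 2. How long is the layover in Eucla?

Convert departure to UTC: 6:06 AM − 3:00 = 3:06 AM UTC on Jan 2.
Add 2 hours 4 minutes flight time → 5:10 AM UTC.
Eucla is UTC+8:45, so local arrival = 5:10 AM + 8:45 = 1:55 PM on Jan 2.
Layover = 4:45 PM − 1:55 PM = 2 hours 50 minutes.

2 hours 50 minutes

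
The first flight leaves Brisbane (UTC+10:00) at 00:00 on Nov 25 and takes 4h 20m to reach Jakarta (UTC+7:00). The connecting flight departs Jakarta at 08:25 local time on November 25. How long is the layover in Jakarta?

7 hours 5 minutes

Convert departure to UTC: 00:00 − 10:00 = 14:00 UTC on Nov 24.
Add 4 hours 20 minutes flight time → 18:20 UTC.
Jakarta is UTC+7:00, so local arrival = 18:20 + 7:00 = 01:20 on Nov 25.
Layover = 08:25 − 01:20 = 7 hours 5 minutes.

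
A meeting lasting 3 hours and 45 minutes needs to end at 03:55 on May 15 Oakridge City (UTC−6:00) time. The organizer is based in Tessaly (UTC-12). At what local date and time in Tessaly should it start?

Target end time in UTC: 03:55 + 6:00 = 09:55 on May 15.
Subtract 3 hours 45 minutes → start 06:10 UTC on May 15.
Tessaly is UTC−12:00: 06:10 − 12:00 = 18:10 on May 14.

18:10 on May 14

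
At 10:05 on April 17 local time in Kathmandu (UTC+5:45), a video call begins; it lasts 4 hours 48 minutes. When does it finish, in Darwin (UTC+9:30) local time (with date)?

Convert start to UTC: 10:05 − 5:45 = 04:20 UTC on Apr 17.
Add 4 hours 48 minutes duration → 09:08 UTC.
Darwin is UTC+9:30, so local end time = 09:08 + 9:30 = 18:38 on Apr 17.

18:38 on April 17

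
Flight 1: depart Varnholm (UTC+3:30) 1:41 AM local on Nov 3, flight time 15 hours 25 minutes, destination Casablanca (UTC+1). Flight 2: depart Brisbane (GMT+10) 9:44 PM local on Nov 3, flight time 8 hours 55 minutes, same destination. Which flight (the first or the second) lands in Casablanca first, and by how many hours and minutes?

the first, by 7 hours 3 minutes

Flight 1 in UTC: 1:41 AM − 3:30 = 10:11 PM on Nov 2.
+15 hours and 25 minutes → arrive 1:36 PM UTC on Nov 3.
Flight 2 in UTC: 9:44 PM − 10:00 = 11:44 AM on Nov 3.
+8 hours 55 minutes → arrive 8:39 PM UTC on Nov 3.
Flight 1 lands earlier by 7 hours 3 minutes.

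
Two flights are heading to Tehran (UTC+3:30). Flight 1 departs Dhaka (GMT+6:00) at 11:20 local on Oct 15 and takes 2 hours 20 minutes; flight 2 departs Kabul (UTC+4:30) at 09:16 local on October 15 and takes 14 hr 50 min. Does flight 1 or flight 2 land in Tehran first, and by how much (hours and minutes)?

the first, by 11 hours 56 minutes

Flight 1 in UTC: 11:20 − 6:00 = 05:20 on Oct 15.
+2 hours and 20 minutes → arrive 07:40 UTC on Oct 15.
Flight 2 in UTC: 09:16 − 4:30 = 04:46 on Oct 15.
+14 hours 50 minutes → arrive 19:36 UTC on Oct 15.
Flight 1 lands earlier by 11 hours 56 minutes.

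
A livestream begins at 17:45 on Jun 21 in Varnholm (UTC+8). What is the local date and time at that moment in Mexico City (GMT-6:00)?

03:45 on June 21

In UTC: 17:45 − 8:00 = 09:45 on Jun 21.
Mexico City is UTC−6:00: 09:45 − 6:00 = 03:45 on Jun 21.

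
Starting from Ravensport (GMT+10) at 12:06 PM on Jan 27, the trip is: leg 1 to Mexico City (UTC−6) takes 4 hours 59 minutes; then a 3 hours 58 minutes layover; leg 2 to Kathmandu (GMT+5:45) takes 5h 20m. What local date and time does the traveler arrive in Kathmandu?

10:08 PM on January 27

Convert departure to UTC: 12:06 PM − 10:00 = 2:06 AM UTC on Jan 27.
Add 4 hours 59 minutes leg 1 → 7:05 AM UTC.
Add 3 hours and 58 minutes layover in Mexico City → 11:03 AM UTC.
Add 5 hours 20 minutes leg 2 → 4:23 PM UTC.
Kathmandu is UTC+5:45, so local arrival = 4:23 PM + 5:45 = 10:08 PM on Jan 27.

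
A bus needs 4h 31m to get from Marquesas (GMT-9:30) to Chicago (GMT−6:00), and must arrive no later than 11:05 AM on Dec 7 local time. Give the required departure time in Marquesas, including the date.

3:04 AM on December 7

Target arrival in UTC: 11:05 AM + 6:00 = 5:05 PM on Dec 7.
Subtract 4 hours and 31 minutes → departure 12:34 PM UTC on Dec 7.
Marquesas is UTC−9:30: 12:34 PM − 9:30 = 3:04 AM on Dec 7.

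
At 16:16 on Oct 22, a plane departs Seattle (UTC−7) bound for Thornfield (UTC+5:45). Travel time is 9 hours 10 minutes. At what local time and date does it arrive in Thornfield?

14:11 on Oct 23

Thornfield is 12:45 ahead of Seattle.
After 9 hours and 10 minutes it is 01:26 (Oct 23) in Seattle.
Shift by the zone difference: 01:26 + 12:45 = 14:11 on Oct 23 in Thornfield.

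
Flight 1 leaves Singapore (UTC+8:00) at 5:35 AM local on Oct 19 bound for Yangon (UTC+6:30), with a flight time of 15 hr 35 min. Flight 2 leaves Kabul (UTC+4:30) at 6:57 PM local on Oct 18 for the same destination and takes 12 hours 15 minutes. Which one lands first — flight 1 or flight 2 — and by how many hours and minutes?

Flight 1 in UTC: 5:35 AM − 8:00 = 9:35 PM on Oct 18.
+15 hours 35 minutes → arrive 1:10 PM UTC on Oct 19.
Flight 2 in UTC: 6:57 PM − 4:30 = 2:27 PM on Oct 18.
+12 hours 15 minutes → arrive 2:42 AM UTC on Oct 19.
Flight 2 lands earlier by 10 hours 28 minutes.

the second, by 10 hours 28 minutes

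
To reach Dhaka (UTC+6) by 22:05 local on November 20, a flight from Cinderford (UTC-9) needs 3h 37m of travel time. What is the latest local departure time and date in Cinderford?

Target arrival in UTC: 22:05 − 6:00 = 16:05 on Nov 20.
Subtract 3 hours 37 minutes → departure 12:28 UTC on Nov 20.
Cinderford is UTC−9:00: 12:28 − 9:00 = 03:28 on Nov 20.

03:28 on Nov 20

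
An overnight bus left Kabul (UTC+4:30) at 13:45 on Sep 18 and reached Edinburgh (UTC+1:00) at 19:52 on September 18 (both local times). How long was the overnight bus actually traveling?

Departure in UTC: 13:45 − 4:30 = 09:15 on Sep 18.
Arrival in UTC: 19:52 − 1:00 = 18:52 on Sep 18.
Elapsed = 18:52 − 09:15 = 9 hours 37 minutes.

9 hours 37 minutes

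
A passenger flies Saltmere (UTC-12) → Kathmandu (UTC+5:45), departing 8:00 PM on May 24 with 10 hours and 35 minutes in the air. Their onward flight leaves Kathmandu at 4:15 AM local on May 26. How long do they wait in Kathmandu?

Convert departure to UTC: 8:00 PM + 12:00 = 8:00 AM UTC on May 25.
Add 10 hours and 35 minutes flight time → 6:35 PM UTC.
Kathmandu is UTC+5:45, so local arrival = 6:35 PM + 5:45 = 12:20 AM on May 26.
Layover = 4:15 AM − 12:20 AM = 3 hours 55 minutes.

3 hours 55 minutes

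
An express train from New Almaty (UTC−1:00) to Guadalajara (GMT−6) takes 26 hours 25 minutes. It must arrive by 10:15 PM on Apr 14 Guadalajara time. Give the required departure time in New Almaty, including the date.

12:50 AM on April 14

Target arrival in UTC: 10:15 PM + 6:00 = 4:15 AM on Apr 15.
Subtract 26 hours 25 minutes → departure 1:50 AM UTC on Apr 14.
New Almaty is UTC−1:00: 1:50 AM − 1:00 = 12:50 AM on Apr 14.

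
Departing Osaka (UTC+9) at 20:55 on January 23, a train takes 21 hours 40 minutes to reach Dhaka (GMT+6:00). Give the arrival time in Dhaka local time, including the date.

15:35 on January 24

Convert departure to UTC: 20:55 − 9:00 = 11:55 UTC on Jan 23.
Add 21 hours 40 minutes travel time → 09:35 UTC (Jan 24).
Dhaka is UTC+6:00, so local arrival = 09:35 + 6:00 = 15:35 on Jan 24.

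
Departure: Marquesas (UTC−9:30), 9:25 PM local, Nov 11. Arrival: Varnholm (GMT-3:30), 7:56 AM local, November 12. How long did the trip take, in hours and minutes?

Departure in UTC: 9:25 PM + 9:30 = 6:55 AM on Nov 12.
Arrival in UTC: 7:56 AM + 3:30 = 11:26 AM on Nov 12.
Elapsed = 11:26 AM − 6:55 AM = 4 hours 31 minutes.

4 hours 31 minutes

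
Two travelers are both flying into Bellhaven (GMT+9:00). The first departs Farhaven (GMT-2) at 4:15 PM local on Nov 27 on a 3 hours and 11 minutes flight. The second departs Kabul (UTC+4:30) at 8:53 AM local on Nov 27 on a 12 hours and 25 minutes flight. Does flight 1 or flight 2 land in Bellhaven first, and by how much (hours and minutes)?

the second, by 4 hours 38 minutes

Flight 1 in UTC: 4:15 PM + 2:00 = 6:15 PM on Nov 27.
+3 hours and 11 minutes → arrive 9:26 PM UTC on Nov 27.
Flight 2 in UTC: 8:53 AM − 4:30 = 4:23 AM on Nov 27.
+12 hours 25 minutes → arrive 4:48 PM UTC on Nov 27.
Flight 2 lands earlier by 4 hours 38 minutes.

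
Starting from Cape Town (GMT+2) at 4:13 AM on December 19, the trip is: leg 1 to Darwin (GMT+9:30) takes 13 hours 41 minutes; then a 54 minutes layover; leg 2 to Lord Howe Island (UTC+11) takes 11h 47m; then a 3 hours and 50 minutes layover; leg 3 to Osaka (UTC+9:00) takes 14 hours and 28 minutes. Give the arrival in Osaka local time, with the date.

Convert departure to UTC: 4:13 AM − 2:00 = 2:13 AM UTC on Dec 19.
Add 13 hours 41 minutes leg 1 → 3:54 PM UTC.
Add 54 minutes layover in Darwin → 4:48 PM UTC.
Add 11 hours 47 minutes leg 2 → 4:35 AM UTC (Dec 20).
Add 3 hours and 50 minutes layover in Lord Howe Island → 8:25 AM UTC.
Add 14 hours and 28 minutes leg 3 → 10:53 PM UTC.
Osaka is UTC+9:00, so local arrival = 10:53 PM + 9:00 = 7:53 AM on Dec 21.

7:53 AM on December 21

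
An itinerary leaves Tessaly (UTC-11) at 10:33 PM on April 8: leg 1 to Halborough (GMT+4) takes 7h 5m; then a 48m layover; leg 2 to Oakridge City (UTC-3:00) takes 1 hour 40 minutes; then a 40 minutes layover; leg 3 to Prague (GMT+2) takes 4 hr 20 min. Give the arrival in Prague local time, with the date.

2:06 AM on April 10

Convert departure to UTC: 10:33 PM + 11:00 = 9:33 AM UTC on Apr 9.
Add 7 hours 5 minutes leg 1 → 4:38 PM UTC.
Add 48 minutes layover in Halborough → 5:26 PM UTC.
Add 1 hour 40 minutes leg 2 → 7:06 PM UTC.
Add 40 minutes layover in Oakridge City → 7:46 PM UTC.
Add 4 hours 20 minutes leg 3 → 12:06 AM UTC (Apr 10).
Prague is UTC+2:00, so local arrival = 12:06 AM + 2:00 = 2:06 AM on Apr 10.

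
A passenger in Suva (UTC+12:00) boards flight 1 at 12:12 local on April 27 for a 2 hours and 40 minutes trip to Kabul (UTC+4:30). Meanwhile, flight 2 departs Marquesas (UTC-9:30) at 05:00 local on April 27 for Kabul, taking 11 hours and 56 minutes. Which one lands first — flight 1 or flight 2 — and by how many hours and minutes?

Flight 1 in UTC: 12:12 − 12:00 = 00:12 on Apr 27.
+2 hours 40 minutes → arrive 02:52 UTC on Apr 27.
Flight 2 in UTC: 05:00 + 9:30 = 14:30 on Apr 27.
+11 hours 56 minutes → arrive 02:26 UTC on Apr 28.
Flight 1 lands earlier by 23 hours 34 minutes.

the first, by 23 hours 34 minutes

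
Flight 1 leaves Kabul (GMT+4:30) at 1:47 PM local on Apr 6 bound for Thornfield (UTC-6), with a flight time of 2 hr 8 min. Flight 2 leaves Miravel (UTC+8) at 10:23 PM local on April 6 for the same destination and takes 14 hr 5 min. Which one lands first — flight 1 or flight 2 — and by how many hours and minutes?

Flight 1 in UTC: 1:47 PM − 4:30 = 9:17 AM on Apr 6.
+2 hours 8 minutes → arrive 11:25 AM UTC on Apr 6.
Flight 2 in UTC: 10:23 PM − 8:00 = 2:23 PM on Apr 6.
+14 hours and 5 minutes → arrive 4:28 AM UTC on Apr 7.
Flight 1 lands earlier by 17 hours 3 minutes.

the first, by 17 hours 3 minutes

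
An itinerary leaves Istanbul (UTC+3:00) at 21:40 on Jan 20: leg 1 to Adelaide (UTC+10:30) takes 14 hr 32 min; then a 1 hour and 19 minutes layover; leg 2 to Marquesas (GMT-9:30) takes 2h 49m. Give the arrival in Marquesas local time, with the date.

Convert departure to UTC: 21:40 − 3:00 = 18:40 UTC on Jan 20.
Add 14 hours and 32 minutes leg 1 → 09:12 UTC (Jan 21).
Add 1 hour and 19 minutes layover in Adelaide → 10:31 UTC.
Add 2 hours and 49 minutes leg 2 → 13:20 UTC.
Marquesas is UTC−9:30, so local arrival = 13:20 − 9:30 = 03:50 on Jan 21.

03:50 on January 21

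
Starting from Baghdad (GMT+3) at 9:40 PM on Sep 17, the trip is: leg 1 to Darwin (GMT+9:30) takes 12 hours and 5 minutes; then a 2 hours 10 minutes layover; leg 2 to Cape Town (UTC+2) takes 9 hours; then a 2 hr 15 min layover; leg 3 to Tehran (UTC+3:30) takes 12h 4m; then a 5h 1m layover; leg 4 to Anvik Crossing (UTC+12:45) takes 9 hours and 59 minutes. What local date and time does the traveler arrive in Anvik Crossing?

Convert departure to UTC: 9:40 PM − 3:00 = 6:40 PM UTC on Sep 17.
Add 12 hours and 5 minutes leg 1 → 6:45 AM UTC (Sep 18).
Add 2 hours and 10 minutes layover in Darwin → 8:55 AM UTC.
Add 9 hours leg 2 → 5:55 PM UTC.
Add 2 hours 15 minutes layover in Cape Town → 8:10 PM UTC.
Add 12 hours 4 minutes leg 3 → 8:14 AM UTC (Sep 19).
Add 5 hours and 1 minute layover in Tehran → 1:15 PM UTC.
Add 9 hours 59 minutes leg 4 → 11:14 PM UTC.
Anvik Crossing is UTC+12:45, so local arrival = 11:14 PM + 12:45 = 11:59 AM on Sep 20.

11:59 AM on Sep 20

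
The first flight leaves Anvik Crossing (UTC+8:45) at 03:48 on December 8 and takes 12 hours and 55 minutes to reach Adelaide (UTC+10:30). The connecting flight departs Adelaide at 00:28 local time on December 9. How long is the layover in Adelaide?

6 hours

Convert departure to UTC: 03:48 − 8:45 = 19:03 UTC on Dec 7.
Add 12 hours 55 minutes flight time → 07:58 UTC (Dec 8).
Adelaide is UTC+10:30, so local arrival = 07:58 + 10:30 = 18:28 on Dec 8.
Layover = 00:28 − 18:28 (+1 day) = 6 hours.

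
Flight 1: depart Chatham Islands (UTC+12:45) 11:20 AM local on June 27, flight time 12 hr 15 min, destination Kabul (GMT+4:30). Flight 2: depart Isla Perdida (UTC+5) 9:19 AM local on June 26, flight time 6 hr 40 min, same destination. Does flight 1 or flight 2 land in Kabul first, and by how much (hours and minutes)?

the second, by 23 hours 51 minutes

Flight 1 in UTC: 11:20 AM − 12:45 = 10:35 PM on Jun 26.
+12 hours and 15 minutes → arrive 10:50 AM UTC on Jun 27.
Flight 2 in UTC: 9:19 AM − 5:00 = 4:19 AM on Jun 26.
+6 hours and 40 minutes → arrive 10:59 AM UTC on Jun 26.
Flight 2 lands earlier by 23 hours 51 minutes.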